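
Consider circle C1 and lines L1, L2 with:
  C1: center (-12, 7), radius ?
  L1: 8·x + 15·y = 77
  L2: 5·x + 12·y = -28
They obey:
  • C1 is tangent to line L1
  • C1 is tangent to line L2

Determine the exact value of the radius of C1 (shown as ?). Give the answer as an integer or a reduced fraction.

4

1. [C1‖L1]  r_C1² − 16 = 0  ⇒  r_C1 = 4 (r>0 drops 1)
2. [C1‖L2]  r_C1² − 16 = 0  ⇒  r_C1 = 4 (r>0 drops 1)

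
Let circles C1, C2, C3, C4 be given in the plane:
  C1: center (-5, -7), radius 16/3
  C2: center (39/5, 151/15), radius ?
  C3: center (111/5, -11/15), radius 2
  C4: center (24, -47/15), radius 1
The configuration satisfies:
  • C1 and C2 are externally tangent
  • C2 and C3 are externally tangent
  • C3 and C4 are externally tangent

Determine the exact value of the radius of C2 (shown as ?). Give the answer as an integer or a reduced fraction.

16

1. [ext C1·C2]  r_C2² + (32/3)r_C2 − 1280/3 = 0  ⇒  r_C2 = 16 (r>0 drops 1)
2. [ext C2·C3]  r_C2² + 4r_C2 − 320 = 0  ⇒  r_C2 = 16 (r>0 drops 1)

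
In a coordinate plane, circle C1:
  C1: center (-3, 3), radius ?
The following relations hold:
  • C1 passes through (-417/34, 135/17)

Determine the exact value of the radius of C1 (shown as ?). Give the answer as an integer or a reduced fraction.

21/2

1. [C1∋P]  r_C1² − 441/4 = 0  ⇒  r_C1 = 21/2 (r>0 drops 1)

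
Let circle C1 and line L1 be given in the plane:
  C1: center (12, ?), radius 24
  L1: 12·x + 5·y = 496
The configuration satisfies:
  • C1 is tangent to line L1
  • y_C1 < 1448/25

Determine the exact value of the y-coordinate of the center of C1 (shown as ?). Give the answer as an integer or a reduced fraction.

1. [C1‖L1]  y_C1² − (704/5)y_C1 + 5312/5 = 0  ⇒  y_C1 = 8 or 664/5
2. given y_C1 < 1448/25: keep 8

8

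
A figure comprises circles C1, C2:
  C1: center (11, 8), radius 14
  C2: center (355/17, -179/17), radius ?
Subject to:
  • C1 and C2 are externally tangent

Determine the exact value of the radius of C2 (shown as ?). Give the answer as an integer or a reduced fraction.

7

1. [ext C1·C2]  r_C2² + 28r_C2 − 245 = 0  ⇒  r_C2 = 7 (r>0 drops 1)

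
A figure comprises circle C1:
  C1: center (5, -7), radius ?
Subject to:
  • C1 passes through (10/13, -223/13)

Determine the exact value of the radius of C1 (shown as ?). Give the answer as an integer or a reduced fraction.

1. [C1∋P]  r_C1² − 121 = 0  ⇒  r_C1 = 11 (r>0 drops 1)

11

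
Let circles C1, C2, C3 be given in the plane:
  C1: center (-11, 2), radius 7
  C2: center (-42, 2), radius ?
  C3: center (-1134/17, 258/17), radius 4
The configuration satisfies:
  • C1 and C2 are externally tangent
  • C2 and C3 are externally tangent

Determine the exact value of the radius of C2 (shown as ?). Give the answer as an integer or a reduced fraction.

24

1. [ext C1·C2]  r_C2² + 14r_C2 − 912 = 0  ⇒  r_C2 = 24 (r>0 drops 1)
2. [ext C2·C3]  r_C2² + 8r_C2 − 768 = 0  ⇒  r_C2 = 24 (r>0 drops 1)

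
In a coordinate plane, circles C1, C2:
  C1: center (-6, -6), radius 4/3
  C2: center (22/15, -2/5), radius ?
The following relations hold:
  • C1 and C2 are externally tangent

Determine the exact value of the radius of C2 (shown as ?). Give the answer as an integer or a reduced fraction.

8

1. [ext C1·C2]  r_C2² + (8/3)r_C2 − 256/3 = 0  ⇒  r_C2 = 8 (r>0 drops 1)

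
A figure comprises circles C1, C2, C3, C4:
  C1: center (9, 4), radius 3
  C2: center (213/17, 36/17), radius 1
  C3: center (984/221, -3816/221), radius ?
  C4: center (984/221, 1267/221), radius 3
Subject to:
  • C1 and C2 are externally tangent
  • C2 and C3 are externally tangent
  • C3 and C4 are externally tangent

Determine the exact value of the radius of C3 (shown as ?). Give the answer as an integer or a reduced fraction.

20

1. [ext C2·C3]  r_C3² + 2r_C3 − 440 = 0  ⇒  r_C3 = 20 (r>0 drops 1)
2. [ext C3·C4]  r_C3² + 6r_C3 − 520 = 0  ⇒  r_C3 = 20 (r>0 drops 1)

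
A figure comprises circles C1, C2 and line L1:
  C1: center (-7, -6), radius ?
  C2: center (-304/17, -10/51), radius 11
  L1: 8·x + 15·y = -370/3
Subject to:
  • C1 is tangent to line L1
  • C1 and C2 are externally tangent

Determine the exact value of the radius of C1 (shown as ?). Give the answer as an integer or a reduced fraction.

1. [C1‖L1]  r_C1² − 16/9 = 0  ⇒  r_C1 = 4/3 (r>0 drops 1)
2. [ext C1·C2]  r_C1² + 22r_C1 − 280/9 = 0  ⇒  r_C1 = 4/3 (r>0 drops 1)

4/3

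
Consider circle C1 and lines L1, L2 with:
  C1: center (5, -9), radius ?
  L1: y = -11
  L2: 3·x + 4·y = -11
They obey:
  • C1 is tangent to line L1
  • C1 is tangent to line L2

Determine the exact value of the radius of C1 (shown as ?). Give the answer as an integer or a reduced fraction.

2

1. [C1‖L1]  r_C1² − 4 = 0  ⇒  r_C1 = 2 (r>0 drops 1)
2. [C1‖L2]  r_C1² − 4 = 0  ⇒  r_C1 = 2 (r>0 drops 1)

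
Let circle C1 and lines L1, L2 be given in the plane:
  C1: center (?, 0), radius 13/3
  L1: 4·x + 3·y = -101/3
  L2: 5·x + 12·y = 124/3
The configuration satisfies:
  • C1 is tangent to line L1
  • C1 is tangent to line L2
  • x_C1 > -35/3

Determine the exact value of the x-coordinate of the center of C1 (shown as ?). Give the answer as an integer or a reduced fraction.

1. [C1‖L1]  x_C1² + (101/6)x_C1 + 83/2 = 0  ⇒  x_C1 = -83/6 or -3
2. [C1‖L2]  x_C1² − (248/15)x_C1 − 293/5 = 0  ⇒  x_C1 = -3 or 293/15

-3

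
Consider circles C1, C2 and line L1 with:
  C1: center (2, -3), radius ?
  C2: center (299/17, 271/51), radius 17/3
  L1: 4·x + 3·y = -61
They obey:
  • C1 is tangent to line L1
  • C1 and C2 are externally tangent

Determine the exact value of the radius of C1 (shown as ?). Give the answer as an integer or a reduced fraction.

1. [C1‖L1]  r_C1² − 144 = 0  ⇒  r_C1 = 12 (r>0 drops 1)
2. [ext C1·C2]  r_C1² + (34/3)r_C1 − 280 = 0  ⇒  r_C1 = 12 (r>0 drops 1)

12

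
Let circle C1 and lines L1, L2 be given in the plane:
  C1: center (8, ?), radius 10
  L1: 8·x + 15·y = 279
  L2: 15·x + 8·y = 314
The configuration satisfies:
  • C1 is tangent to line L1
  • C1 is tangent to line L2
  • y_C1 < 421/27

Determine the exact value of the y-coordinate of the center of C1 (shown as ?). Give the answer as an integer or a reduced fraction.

3

1. [C1‖L1]  y_C1² − (86/3)y_C1 + 77 = 0  ⇒  y_C1 = 3 or 77/3
2. [C1‖L2]  y_C1² − (97/2)y_C1 + 273/2 = 0  ⇒  y_C1 = 3 or 91/2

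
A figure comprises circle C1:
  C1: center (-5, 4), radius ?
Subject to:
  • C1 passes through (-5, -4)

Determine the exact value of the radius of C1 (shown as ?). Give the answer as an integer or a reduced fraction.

8

1. [C1∋P]  r_C1² − 64 = 0  ⇒  r_C1 = 8 (r>0 drops 1)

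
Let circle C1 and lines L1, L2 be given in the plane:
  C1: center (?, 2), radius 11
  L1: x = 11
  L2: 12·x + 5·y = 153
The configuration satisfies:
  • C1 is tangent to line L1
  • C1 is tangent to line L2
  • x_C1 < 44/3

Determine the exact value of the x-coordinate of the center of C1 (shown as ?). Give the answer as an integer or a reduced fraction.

0

1. [C1‖L1]  x_C1² − 22x_C1 = 0  ⇒  x_C1 = 0 or 22
2. [C1‖L2]  x_C1² − (143/6)x_C1 = 0  ⇒  x_C1 = 0 or 143/6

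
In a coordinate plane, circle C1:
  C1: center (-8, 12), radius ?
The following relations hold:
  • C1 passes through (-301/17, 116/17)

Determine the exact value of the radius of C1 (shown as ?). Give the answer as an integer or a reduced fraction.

11

1. [C1∋P]  r_C1² − 121 = 0  ⇒  r_C1 = 11 (r>0 drops 1)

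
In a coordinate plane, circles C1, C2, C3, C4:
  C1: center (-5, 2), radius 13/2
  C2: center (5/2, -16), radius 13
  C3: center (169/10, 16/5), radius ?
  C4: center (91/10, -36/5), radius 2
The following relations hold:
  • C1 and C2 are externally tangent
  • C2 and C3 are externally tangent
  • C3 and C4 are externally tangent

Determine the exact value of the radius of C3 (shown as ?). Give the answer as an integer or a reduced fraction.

11

1. [ext C2·C3]  r_C3² + 26r_C3 − 407 = 0  ⇒  r_C3 = 11 (r>0 drops 1)
2. [ext C3·C4]  r_C3² + 4r_C3 − 165 = 0  ⇒  r_C3 = 11 (r>0 drops 1)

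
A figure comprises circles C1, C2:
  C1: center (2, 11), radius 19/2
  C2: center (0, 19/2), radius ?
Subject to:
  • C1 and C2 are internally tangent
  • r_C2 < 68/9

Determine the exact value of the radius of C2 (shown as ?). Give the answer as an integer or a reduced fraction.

7

1. [int C1,C2]  r_C2² − 19r_C2 + 84 = 0  ⇒  r_C2 = 7 or 12
2. given r_C2 < 68/9: keep 7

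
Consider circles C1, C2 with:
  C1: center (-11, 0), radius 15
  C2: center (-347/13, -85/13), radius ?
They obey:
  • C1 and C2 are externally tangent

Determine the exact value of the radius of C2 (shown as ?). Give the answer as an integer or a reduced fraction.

2

1. [ext C1·C2]  r_C2² + 30r_C2 − 64 = 0  ⇒  r_C2 = 2 (r>0 drops 1)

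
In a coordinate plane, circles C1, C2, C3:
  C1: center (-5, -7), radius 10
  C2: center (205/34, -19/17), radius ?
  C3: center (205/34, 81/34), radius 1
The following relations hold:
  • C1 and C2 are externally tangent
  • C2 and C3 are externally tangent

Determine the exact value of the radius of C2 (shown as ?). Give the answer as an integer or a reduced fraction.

5/2

1. [ext C1·C2]  r_C2² + 20r_C2 − 225/4 = 0  ⇒  r_C2 = 5/2 (r>0 drops 1)
2. [ext C2·C3]  r_C2² + 2r_C2 − 45/4 = 0  ⇒  r_C2 = 5/2 (r>0 drops 1)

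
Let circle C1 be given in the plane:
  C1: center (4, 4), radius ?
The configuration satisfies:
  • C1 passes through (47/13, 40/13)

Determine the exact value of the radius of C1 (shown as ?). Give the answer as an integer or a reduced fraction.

1

1. [C1∋P]  r_C1² − 1 = 0  ⇒  r_C1 = 1 (r>0 drops 1)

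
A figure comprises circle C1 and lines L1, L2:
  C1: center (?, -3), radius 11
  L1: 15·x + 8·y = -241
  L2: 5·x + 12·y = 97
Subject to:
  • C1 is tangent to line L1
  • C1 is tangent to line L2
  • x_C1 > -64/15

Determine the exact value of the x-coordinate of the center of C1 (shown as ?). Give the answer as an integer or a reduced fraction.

1. [C1‖L1]  x_C1² + (434/15)x_C1 + 808/15 = 0  ⇒  x_C1 = -404/15 or -2
2. [C1‖L2]  x_C1² − (266/5)x_C1 − 552/5 = 0  ⇒  x_C1 = -2 or 276/5

-2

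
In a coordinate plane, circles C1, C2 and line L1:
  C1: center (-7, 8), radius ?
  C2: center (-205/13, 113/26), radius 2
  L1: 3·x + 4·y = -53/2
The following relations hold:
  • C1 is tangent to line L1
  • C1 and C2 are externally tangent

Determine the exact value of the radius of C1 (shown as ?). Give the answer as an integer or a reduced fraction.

15/2

1. [C1‖L1]  r_C1² − 225/4 = 0  ⇒  r_C1 = 15/2 (r>0 drops 1)
2. [ext C1·C2]  r_C1² + 4r_C1 − 345/4 = 0  ⇒  r_C1 = 15/2 (r>0 drops 1)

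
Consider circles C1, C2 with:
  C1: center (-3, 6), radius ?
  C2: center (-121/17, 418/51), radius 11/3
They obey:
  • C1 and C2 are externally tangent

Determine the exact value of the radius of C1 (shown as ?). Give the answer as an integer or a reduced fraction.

1. [ext C1·C2]  r_C1² + (22/3)r_C1 − 25/3 = 0  ⇒  r_C1 = 1 (r>0 drops 1)

1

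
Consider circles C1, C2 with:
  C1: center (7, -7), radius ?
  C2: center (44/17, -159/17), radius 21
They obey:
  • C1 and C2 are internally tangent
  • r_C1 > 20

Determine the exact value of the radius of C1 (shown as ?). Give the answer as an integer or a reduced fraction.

26

1. [int C1,C2]  r_C1² − 42r_C1 + 416 = 0  ⇒  r_C1 = 16 or 26
2. given r_C1 > 20: keep 26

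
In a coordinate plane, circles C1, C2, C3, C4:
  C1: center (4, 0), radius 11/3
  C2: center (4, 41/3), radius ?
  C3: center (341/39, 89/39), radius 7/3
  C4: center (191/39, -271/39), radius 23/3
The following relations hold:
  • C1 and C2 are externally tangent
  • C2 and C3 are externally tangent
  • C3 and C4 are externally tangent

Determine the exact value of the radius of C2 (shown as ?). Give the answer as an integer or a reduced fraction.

1. [ext C1·C2]  r_C2² + (22/3)r_C2 − 520/3 = 0  ⇒  r_C2 = 10 (r>0 drops 1)
2. [ext C2·C3]  r_C2² + (14/3)r_C2 − 440/3 = 0  ⇒  r_C2 = 10 (r>0 drops 1)

10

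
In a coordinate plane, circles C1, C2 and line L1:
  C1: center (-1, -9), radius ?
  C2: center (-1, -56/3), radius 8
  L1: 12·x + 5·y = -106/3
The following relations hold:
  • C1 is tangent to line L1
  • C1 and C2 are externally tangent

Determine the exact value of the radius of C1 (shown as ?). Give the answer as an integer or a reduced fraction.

1. [C1‖L1]  r_C1² − 25/9 = 0  ⇒  r_C1 = 5/3 (r>0 drops 1)
2. [ext C1·C2]  r_C1² + 16r_C1 − 265/9 = 0  ⇒  r_C1 = 5/3 (r>0 drops 1)

5/3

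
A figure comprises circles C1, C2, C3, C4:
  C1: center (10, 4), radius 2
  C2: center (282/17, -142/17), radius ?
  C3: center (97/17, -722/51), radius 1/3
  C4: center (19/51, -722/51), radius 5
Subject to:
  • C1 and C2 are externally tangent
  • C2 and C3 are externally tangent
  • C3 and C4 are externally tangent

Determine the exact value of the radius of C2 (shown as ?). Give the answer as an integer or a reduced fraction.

12

1. [ext C1·C2]  r_C2² + 4r_C2 − 192 = 0  ⇒  r_C2 = 12 (r>0 drops 1)
2. [ext C2·C3]  r_C2² + (2/3)r_C2 − 152 = 0  ⇒  r_C2 = 12 (r>0 drops 1)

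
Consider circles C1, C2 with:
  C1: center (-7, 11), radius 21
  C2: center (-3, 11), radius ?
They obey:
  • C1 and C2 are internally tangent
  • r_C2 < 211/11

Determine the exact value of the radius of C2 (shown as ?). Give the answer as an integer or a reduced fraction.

17

1. [int C1,C2]  r_C2² − 42r_C2 + 425 = 0  ⇒  r_C2 = 17 or 25
2. given r_C2 < 211/11: keep 17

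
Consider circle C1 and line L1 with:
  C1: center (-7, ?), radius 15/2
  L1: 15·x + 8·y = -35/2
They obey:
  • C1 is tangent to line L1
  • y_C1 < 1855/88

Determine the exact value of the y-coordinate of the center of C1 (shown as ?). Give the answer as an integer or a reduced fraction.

-5

1. [C1‖L1]  y_C1² − (175/8)y_C1 − 1075/8 = 0  ⇒  y_C1 = -5 or 215/8
2. given y_C1 < 1855/88: keep -5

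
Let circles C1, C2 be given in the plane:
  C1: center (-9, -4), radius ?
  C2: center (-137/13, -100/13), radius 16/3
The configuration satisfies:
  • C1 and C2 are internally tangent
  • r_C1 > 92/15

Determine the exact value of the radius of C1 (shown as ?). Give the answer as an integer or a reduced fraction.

1. [int C1,C2]  r_C1² − (32/3)r_C1 + 112/9 = 0  ⇒  r_C1 = 4/3 or 28/3
2. given r_C1 > 92/15: keep 28/3

28/3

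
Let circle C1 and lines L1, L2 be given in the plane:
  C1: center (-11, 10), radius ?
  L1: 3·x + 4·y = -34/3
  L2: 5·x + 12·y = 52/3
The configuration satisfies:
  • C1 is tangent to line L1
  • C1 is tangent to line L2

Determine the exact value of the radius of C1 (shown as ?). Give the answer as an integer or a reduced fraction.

1. [C1‖L1]  r_C1² − 121/9 = 0  ⇒  r_C1 = 11/3 (r>0 drops 1)
2. [C1‖L2]  r_C1² − 121/9 = 0  ⇒  r_C1 = 11/3 (r>0 drops 1)

11/3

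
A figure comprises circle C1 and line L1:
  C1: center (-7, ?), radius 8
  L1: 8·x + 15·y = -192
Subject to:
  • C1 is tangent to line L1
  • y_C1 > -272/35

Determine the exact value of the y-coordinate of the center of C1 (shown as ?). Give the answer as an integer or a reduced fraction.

1. [C1‖L1]  y_C1² + (272/15)y_C1 = 0  ⇒  y_C1 = -272/15 or 0
2. given y_C1 > -272/35: keep 0

0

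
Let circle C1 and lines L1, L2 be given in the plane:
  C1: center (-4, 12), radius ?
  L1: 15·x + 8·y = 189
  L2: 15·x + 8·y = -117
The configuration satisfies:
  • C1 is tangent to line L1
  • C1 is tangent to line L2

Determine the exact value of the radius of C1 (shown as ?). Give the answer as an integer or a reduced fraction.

1. [C1‖L1]  r_C1² − 81 = 0  ⇒  r_C1 = 9 (r>0 drops 1)
2. [C1‖L2]  r_C1² − 81 = 0  ⇒  r_C1 = 9 (r>0 drops 1)

9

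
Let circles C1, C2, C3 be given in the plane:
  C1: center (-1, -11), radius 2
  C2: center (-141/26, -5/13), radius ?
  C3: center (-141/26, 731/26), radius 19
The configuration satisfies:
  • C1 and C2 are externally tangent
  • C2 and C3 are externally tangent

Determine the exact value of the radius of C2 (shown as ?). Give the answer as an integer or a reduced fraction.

19/2

1. [ext C1·C2]  r_C2² + 4r_C2 − 513/4 = 0  ⇒  r_C2 = 19/2 (r>0 drops 1)
2. [ext C2·C3]  r_C2² + 38r_C2 − 1805/4 = 0  ⇒  r_C2 = 19/2 (r>0 drops 1)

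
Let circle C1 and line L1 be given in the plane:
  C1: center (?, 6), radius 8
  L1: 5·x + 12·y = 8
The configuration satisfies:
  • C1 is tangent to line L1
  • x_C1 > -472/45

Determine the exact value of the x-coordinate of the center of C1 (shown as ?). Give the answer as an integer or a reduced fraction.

8

1. [C1‖L1]  x_C1² + (128/5)x_C1 − 1344/5 = 0  ⇒  x_C1 = -168/5 or 8
2. given x_C1 > -472/45: keep 8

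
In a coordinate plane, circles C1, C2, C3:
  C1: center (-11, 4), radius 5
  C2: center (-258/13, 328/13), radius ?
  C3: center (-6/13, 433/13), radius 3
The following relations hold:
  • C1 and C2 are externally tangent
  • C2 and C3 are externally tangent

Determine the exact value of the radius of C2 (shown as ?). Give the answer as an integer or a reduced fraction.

18

1. [ext C1·C2]  r_C2² + 10r_C2 − 504 = 0  ⇒  r_C2 = 18 (r>0 drops 1)
2. [ext C2·C3]  r_C2² + 6r_C2 − 432 = 0  ⇒  r_C2 = 18 (r>0 drops 1)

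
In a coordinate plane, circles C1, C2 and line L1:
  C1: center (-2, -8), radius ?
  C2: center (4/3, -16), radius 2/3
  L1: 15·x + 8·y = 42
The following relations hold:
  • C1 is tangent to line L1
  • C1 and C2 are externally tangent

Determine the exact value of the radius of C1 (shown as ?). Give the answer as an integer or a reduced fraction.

8

1. [C1‖L1]  r_C1² − 64 = 0  ⇒  r_C1 = 8 (r>0 drops 1)
2. [ext C1·C2]  r_C1² + (4/3)r_C1 − 224/3 = 0  ⇒  r_C1 = 8 (r>0 drops 1)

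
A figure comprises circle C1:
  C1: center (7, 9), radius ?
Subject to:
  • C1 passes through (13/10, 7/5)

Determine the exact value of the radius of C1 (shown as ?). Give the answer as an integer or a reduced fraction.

19/2

1. [C1∋P]  r_C1² − 361/4 = 0  ⇒  r_C1 = 19/2 (r>0 drops 1)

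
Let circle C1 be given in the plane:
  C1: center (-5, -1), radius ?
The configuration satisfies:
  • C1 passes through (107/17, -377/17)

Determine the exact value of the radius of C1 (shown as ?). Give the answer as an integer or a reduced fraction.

1. [C1∋P]  r_C1² − 576 = 0  ⇒  r_C1 = 24 (r>0 drops 1)

24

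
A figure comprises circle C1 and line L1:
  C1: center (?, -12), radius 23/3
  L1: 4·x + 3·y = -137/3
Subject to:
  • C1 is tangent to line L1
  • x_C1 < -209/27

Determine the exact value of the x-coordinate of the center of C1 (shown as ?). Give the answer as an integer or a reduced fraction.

1. [C1‖L1]  x_C1² + (29/6)x_C1 − 86 = 0  ⇒  x_C1 = -12 or 43/6
2. given x_C1 < -209/27: keep -12

-12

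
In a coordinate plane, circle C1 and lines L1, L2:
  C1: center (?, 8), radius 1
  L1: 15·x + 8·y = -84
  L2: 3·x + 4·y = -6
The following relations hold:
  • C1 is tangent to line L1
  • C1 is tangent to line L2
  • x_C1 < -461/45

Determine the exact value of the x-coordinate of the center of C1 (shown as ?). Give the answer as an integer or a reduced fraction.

-11

1. [C1‖L1]  x_C1² + (296/15)x_C1 + 1441/15 = 0  ⇒  x_C1 = -11 or -131/15
2. [C1‖L2]  x_C1² + (76/3)x_C1 + 473/3 = 0  ⇒  x_C1 = -43/3 or -11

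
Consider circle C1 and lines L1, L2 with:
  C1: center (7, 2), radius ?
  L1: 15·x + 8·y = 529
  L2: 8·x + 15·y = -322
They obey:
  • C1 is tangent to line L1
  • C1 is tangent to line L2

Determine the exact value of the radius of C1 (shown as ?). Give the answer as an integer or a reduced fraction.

1. [C1‖L1]  r_C1² − 576 = 0  ⇒  r_C1 = 24 (r>0 drops 1)
2. [C1‖L2]  r_C1² − 576 = 0  ⇒  r_C1 = 24 (r>0 drops 1)

24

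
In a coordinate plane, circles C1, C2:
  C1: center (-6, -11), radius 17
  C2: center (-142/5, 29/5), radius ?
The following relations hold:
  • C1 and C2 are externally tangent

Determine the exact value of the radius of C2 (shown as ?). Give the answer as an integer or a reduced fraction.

1. [ext C1·C2]  r_C2² + 34r_C2 − 495 = 0  ⇒  r_C2 = 11 (r>0 drops 1)

11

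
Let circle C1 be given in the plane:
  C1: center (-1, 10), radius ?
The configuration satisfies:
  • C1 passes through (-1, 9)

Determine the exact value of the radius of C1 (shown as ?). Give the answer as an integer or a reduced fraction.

1

1. [C1∋P]  r_C1² − 1 = 0  ⇒  r_C1 = 1 (r>0 drops 1)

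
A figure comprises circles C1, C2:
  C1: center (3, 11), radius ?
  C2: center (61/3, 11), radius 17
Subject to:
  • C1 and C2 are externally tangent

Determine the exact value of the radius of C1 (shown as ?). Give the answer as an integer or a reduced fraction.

1. [ext C1·C2]  r_C1² + 34r_C1 − 103/9 = 0  ⇒  r_C1 = 1/3 (r>0 drops 1)

1/3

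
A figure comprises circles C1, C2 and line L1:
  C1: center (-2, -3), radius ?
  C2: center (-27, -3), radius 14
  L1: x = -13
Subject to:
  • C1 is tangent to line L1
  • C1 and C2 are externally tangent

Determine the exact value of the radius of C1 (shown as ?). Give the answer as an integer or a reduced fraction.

1. [C1‖L1]  r_C1² − 121 = 0  ⇒  r_C1 = 11 (r>0 drops 1)
2. [ext C1·C2]  r_C1² + 28r_C1 − 429 = 0  ⇒  r_C1 = 11 (r>0 drops 1)

11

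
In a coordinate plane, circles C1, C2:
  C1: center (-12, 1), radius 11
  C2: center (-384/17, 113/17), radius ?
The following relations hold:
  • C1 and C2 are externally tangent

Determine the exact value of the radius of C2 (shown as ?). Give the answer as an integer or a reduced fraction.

1. [ext C1·C2]  r_C2² + 22r_C2 − 23 = 0  ⇒  r_C2 = 1 (r>0 drops 1)

1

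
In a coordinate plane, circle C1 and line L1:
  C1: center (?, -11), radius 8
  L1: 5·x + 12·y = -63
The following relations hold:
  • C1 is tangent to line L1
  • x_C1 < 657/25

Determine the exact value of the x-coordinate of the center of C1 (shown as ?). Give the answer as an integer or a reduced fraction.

-7

1. [C1‖L1]  x_C1² − (138/5)x_C1 − 1211/5 = 0  ⇒  x_C1 = -7 or 173/5
2. given x_C1 < 657/25: keep -7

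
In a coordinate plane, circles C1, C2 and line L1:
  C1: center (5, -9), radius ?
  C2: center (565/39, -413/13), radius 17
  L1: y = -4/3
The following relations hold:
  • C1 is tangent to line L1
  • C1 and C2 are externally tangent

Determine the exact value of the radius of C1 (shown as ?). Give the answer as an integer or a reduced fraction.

23/3

1. [C1‖L1]  r_C1² − 529/9 = 0  ⇒  r_C1 = 23/3 (r>0 drops 1)
2. [ext C1·C2]  r_C1² + 34r_C1 − 2875/9 = 0  ⇒  r_C1 = 23/3 (r>0 drops 1)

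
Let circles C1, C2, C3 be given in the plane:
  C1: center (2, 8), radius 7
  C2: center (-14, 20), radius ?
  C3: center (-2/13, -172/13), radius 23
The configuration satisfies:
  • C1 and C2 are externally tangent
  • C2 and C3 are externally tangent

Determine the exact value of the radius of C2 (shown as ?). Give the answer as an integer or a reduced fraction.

1. [ext C1·C2]  r_C2² + 14r_C2 − 351 = 0  ⇒  r_C2 = 13 (r>0 drops 1)
2. [ext C2·C3]  r_C2² + 46r_C2 − 767 = 0  ⇒  r_C2 = 13 (r>0 drops 1)

13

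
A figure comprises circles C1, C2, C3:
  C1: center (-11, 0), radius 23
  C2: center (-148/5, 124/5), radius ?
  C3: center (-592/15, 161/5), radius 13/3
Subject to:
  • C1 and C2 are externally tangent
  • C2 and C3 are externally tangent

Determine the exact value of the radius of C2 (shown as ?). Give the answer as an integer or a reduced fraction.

8

1. [ext C1·C2]  r_C2² + 46r_C2 − 432 = 0  ⇒  r_C2 = 8 (r>0 drops 1)
2. [ext C2·C3]  r_C2² + (26/3)r_C2 − 400/3 = 0  ⇒  r_C2 = 8 (r>0 drops 1)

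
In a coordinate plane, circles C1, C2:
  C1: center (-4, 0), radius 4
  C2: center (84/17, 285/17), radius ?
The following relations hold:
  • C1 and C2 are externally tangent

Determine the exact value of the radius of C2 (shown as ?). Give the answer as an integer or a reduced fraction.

15

1. [ext C1·C2]  r_C2² + 8r_C2 − 345 = 0  ⇒  r_C2 = 15 (r>0 drops 1)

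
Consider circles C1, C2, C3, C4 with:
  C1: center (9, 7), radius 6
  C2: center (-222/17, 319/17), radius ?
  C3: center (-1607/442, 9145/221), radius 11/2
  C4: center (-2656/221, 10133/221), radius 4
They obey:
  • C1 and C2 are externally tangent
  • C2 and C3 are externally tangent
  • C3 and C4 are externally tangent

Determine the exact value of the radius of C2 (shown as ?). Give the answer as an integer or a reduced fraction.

19

1. [ext C1·C2]  r_C2² + 12r_C2 − 589 = 0  ⇒  r_C2 = 19 (r>0 drops 1)
2. [ext C2·C3]  r_C2² + 11r_C2 − 570 = 0  ⇒  r_C2 = 19 (r>0 drops 1)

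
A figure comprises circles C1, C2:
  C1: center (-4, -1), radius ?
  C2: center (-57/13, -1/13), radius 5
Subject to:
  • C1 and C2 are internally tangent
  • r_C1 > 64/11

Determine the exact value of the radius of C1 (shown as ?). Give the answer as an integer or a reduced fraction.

6

1. [int C1,C2]  r_C1² − 10r_C1 + 24 = 0  ⇒  r_C1 = 4 or 6
2. given r_C1 > 64/11: keep 6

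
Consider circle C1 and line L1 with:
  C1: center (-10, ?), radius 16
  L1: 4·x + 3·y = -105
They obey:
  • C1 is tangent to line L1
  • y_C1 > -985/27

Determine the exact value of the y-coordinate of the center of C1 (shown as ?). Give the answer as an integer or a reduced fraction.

5

1. [C1‖L1]  y_C1² + (130/3)y_C1 − 725/3 = 0  ⇒  y_C1 = -145/3 or 5
2. given y_C1 > -985/27: keep 5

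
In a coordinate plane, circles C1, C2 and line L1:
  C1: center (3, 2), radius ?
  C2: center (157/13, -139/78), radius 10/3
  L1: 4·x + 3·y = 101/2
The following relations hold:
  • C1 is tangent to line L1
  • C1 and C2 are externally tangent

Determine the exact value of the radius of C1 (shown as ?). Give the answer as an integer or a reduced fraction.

1. [C1‖L1]  r_C1² − 169/4 = 0  ⇒  r_C1 = 13/2 (r>0 drops 1)
2. [ext C1·C2]  r_C1² + (20/3)r_C1 − 1027/12 = 0  ⇒  r_C1 = 13/2 (r>0 drops 1)

13/2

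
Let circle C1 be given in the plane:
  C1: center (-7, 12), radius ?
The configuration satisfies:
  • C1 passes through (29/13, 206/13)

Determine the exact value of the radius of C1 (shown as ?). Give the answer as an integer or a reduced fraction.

10

1. [C1∋P]  r_C1² − 100 = 0  ⇒  r_C1 = 10 (r>0 drops 1)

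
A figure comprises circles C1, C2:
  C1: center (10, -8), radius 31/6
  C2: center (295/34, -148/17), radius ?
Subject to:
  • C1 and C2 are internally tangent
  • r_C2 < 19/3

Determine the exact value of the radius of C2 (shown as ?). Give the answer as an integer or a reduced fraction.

1. [int C1,C2]  r_C2² − (31/3)r_C2 + 220/9 = 0  ⇒  r_C2 = 11/3 or 20/3
2. given r_C2 < 19/3: keep 11/3

11/3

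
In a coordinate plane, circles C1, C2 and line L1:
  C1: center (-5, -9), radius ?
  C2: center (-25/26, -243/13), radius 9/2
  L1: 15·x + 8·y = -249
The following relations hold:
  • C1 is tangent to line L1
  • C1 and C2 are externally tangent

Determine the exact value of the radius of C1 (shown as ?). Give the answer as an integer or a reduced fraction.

1. [C1‖L1]  r_C1² − 36 = 0  ⇒  r_C1 = 6 (r>0 drops 1)
2. [ext C1·C2]  r_C1² + 9r_C1 − 90 = 0  ⇒  r_C1 = 6 (r>0 drops 1)

6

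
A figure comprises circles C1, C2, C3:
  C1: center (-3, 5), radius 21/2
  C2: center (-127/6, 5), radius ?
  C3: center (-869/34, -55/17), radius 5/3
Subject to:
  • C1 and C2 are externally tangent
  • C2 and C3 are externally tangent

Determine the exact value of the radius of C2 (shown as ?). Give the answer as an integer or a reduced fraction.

1. [ext C1·C2]  r_C2² + 21r_C2 − 1978/9 = 0  ⇒  r_C2 = 23/3 (r>0 drops 1)
2. [ext C2·C3]  r_C2² + (10/3)r_C2 − 253/3 = 0  ⇒  r_C2 = 23/3 (r>0 drops 1)

23/3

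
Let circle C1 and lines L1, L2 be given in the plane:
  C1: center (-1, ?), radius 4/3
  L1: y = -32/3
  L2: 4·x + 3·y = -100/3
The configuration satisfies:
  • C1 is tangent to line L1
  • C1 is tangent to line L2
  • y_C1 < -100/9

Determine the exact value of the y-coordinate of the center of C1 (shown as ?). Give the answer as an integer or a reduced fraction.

-12

1. [C1‖L1]  y_C1² + (64/3)y_C1 + 112 = 0  ⇒  y_C1 = -12 or -28/3
2. [C1‖L2]  y_C1² + (176/9)y_C1 + 272/3 = 0  ⇒  y_C1 = -12 or -68/9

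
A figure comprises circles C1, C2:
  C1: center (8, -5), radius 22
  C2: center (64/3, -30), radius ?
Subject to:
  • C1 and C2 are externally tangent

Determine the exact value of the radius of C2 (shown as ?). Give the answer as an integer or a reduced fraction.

19/3

1. [ext C1·C2]  r_C2² + 44r_C2 − 2869/9 = 0  ⇒  r_C2 = 19/3 (r>0 drops 1)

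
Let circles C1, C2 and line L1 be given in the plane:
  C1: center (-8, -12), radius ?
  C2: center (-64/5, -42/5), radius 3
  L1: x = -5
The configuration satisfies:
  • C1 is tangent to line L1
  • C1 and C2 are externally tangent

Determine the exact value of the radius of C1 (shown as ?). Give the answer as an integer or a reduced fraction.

1. [C1‖L1]  r_C1² − 9 = 0  ⇒  r_C1 = 3 (r>0 drops 1)
2. [ext C1·C2]  r_C1² + 6r_C1 − 27 = 0  ⇒  r_C1 = 3 (r>0 drops 1)

3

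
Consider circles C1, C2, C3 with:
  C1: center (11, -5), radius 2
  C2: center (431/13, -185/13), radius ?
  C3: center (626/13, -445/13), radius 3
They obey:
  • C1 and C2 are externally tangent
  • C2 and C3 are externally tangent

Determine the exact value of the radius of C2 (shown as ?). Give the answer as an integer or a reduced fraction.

22

1. [ext C1·C2]  r_C2² + 4r_C2 − 572 = 0  ⇒  r_C2 = 22 (r>0 drops 1)
2. [ext C2·C3]  r_C2² + 6r_C2 − 616 = 0  ⇒  r_C2 = 22 (r>0 drops 1)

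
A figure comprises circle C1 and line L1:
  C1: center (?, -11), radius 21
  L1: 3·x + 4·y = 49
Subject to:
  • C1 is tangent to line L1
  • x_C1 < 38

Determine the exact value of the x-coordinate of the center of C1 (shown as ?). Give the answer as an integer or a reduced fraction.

1. [C1‖L1]  x_C1² − 62x_C1 − 264 = 0  ⇒  x_C1 = -4 or 66
2. given x_C1 < 38: keep -4

-4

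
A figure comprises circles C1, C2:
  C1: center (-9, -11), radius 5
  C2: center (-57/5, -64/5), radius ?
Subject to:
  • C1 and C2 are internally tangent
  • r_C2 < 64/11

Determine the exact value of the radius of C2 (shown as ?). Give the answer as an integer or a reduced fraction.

1. [int C1,C2]  r_C2² − 10r_C2 + 16 = 0  ⇒  r_C2 = 2 or 8
2. given r_C2 < 64/11: keep 2

2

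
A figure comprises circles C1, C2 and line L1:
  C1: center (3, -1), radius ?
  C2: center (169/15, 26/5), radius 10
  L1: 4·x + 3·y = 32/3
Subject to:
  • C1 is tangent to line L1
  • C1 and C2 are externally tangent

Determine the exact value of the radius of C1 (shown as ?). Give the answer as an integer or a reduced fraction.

1/3

1. [C1‖L1]  r_C1² − 1/9 = 0  ⇒  r_C1 = 1/3 (r>0 drops 1)
2. [ext C1·C2]  r_C1² + 20r_C1 − 61/9 = 0  ⇒  r_C1 = 1/3 (r>0 drops 1)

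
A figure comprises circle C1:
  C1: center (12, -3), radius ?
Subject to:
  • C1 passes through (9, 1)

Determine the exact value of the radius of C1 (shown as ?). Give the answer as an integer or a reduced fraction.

1. [C1∋P]  r_C1² − 25 = 0  ⇒  r_C1 = 5 (r>0 drops 1)

5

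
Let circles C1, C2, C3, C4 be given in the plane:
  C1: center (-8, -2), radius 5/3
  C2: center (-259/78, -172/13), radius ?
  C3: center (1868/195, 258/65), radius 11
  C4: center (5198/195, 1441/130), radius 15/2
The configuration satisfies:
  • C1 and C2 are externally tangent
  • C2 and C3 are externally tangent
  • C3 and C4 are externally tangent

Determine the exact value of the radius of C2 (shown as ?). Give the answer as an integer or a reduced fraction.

1. [ext C1·C2]  r_C2² + (10/3)r_C2 − 581/4 = 0  ⇒  r_C2 = 21/2 (r>0 drops 1)
2. [ext C2·C3]  r_C2² + 22r_C2 − 1365/4 = 0  ⇒  r_C2 = 21/2 (r>0 drops 1)

21/2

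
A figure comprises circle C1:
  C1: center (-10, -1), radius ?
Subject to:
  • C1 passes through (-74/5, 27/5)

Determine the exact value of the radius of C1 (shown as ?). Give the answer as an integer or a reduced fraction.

1. [C1∋P]  r_C1² − 64 = 0  ⇒  r_C1 = 8 (r>0 drops 1)

8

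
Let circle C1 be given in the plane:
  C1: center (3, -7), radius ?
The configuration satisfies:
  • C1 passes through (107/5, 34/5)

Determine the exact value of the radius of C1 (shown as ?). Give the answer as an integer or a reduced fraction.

1. [C1∋P]  r_C1² − 529 = 0  ⇒  r_C1 = 23 (r>0 drops 1)

23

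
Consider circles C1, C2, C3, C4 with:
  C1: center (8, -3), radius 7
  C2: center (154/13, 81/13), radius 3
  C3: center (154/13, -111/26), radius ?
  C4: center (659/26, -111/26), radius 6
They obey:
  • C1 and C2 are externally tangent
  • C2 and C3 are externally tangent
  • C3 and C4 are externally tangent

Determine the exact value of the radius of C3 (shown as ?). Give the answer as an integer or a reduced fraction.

15/2

1. [ext C2·C3]  r_C3² + 6r_C3 − 405/4 = 0  ⇒  r_C3 = 15/2 (r>0 drops 1)
2. [ext C3·C4]  r_C3² + 12r_C3 − 585/4 = 0  ⇒  r_C3 = 15/2 (r>0 drops 1)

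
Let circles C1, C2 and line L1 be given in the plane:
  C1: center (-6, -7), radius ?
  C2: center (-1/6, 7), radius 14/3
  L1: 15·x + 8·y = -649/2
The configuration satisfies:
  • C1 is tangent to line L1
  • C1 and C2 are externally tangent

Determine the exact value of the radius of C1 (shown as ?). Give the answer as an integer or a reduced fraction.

21/2

1. [C1‖L1]  r_C1² − 441/4 = 0  ⇒  r_C1 = 21/2 (r>0 drops 1)
2. [ext C1·C2]  r_C1² + (28/3)r_C1 − 833/4 = 0  ⇒  r_C1 = 21/2 (r>0 drops 1)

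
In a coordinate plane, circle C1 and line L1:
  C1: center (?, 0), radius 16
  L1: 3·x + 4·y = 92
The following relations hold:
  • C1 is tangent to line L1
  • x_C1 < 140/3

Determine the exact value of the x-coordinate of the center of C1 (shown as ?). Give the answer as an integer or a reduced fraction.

4

1. [C1‖L1]  x_C1² − (184/3)x_C1 + 688/3 = 0  ⇒  x_C1 = 4 or 172/3
2. given x_C1 < 140/3: keep 4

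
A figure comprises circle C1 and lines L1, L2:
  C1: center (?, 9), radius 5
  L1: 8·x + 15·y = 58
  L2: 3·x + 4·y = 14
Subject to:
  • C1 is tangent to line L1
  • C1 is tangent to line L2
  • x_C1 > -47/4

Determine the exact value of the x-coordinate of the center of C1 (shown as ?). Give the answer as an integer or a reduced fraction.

1. [C1‖L1]  x_C1² + (77/4)x_C1 − 81/4 = 0  ⇒  x_C1 = -81/4 or 1
2. [C1‖L2]  x_C1² + (44/3)x_C1 − 47/3 = 0  ⇒  x_C1 = -47/3 or 1

1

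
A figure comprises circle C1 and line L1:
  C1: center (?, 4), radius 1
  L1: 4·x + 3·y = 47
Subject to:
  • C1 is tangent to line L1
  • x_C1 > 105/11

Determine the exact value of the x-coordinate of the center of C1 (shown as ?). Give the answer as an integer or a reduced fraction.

1. [C1‖L1]  x_C1² − (35/2)x_C1 + 75 = 0  ⇒  x_C1 = 15/2 or 10
2. given x_C1 > 105/11: keep 10

10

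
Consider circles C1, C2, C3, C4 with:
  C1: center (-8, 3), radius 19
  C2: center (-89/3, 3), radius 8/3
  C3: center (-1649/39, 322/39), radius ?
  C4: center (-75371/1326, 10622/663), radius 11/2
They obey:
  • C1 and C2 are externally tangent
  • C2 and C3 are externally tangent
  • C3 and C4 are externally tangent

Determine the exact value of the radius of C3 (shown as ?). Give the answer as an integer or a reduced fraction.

11

1. [ext C2·C3]  r_C3² + (16/3)r_C3 − 539/3 = 0  ⇒  r_C3 = 11 (r>0 drops 1)
2. [ext C3·C4]  r_C3² + 11r_C3 − 242 = 0  ⇒  r_C3 = 11 (r>0 drops 1)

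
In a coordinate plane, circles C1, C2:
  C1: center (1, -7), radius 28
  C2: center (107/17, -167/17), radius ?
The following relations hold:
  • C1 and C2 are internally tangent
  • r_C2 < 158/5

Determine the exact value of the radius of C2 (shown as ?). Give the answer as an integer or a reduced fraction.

1. [int C1,C2]  r_C2² − 56r_C2 + 748 = 0  ⇒  r_C2 = 22 or 34
2. given r_C2 < 158/5: keep 22

22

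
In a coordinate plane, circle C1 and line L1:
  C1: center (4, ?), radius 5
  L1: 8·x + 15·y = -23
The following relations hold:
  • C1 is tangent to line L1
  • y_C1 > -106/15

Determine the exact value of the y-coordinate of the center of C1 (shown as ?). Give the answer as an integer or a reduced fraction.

2

1. [C1‖L1]  y_C1² + (22/3)y_C1 − 56/3 = 0  ⇒  y_C1 = -28/3 or 2
2. given y_C1 > -106/15: keep 2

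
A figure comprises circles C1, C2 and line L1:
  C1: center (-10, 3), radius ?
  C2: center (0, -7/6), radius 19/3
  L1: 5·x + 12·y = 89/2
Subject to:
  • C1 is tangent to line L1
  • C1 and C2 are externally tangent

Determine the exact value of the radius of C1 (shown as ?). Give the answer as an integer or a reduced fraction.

9/2

1. [C1‖L1]  r_C1² − 81/4 = 0  ⇒  r_C1 = 9/2 (r>0 drops 1)
2. [ext C1·C2]  r_C1² + (38/3)r_C1 − 309/4 = 0  ⇒  r_C1 = 9/2 (r>0 drops 1)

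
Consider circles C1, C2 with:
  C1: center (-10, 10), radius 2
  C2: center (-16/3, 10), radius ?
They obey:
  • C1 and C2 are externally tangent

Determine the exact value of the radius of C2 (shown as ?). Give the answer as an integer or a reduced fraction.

1. [ext C1·C2]  r_C2² + 4r_C2 − 160/9 = 0  ⇒  r_C2 = 8/3 (r>0 drops 1)

8/3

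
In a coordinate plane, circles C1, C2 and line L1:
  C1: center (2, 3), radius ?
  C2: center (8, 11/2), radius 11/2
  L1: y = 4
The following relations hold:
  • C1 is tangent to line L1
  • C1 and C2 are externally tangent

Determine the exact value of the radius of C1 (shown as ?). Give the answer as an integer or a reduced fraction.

1. [C1‖L1]  r_C1² − 1 = 0  ⇒  r_C1 = 1 (r>0 drops 1)
2. [ext C1·C2]  r_C1² + 11r_C1 − 12 = 0  ⇒  r_C1 = 1 (r>0 drops 1)

1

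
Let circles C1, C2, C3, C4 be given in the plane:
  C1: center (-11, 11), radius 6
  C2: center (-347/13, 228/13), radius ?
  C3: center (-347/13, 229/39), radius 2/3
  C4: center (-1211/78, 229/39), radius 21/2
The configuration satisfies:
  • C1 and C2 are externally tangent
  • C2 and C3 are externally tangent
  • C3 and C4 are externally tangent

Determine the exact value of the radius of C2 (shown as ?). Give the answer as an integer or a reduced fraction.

11

1. [ext C1·C2]  r_C2² + 12r_C2 − 253 = 0  ⇒  r_C2 = 11 (r>0 drops 1)
2. [ext C2·C3]  r_C2² + (4/3)r_C2 − 407/3 = 0  ⇒  r_C2 = 11 (r>0 drops 1)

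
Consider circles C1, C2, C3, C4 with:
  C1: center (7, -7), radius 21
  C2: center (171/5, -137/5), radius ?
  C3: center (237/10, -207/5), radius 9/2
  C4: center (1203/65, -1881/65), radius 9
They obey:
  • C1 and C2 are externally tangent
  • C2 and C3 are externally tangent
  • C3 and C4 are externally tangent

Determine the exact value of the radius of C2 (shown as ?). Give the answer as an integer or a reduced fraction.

13

1. [ext C1·C2]  r_C2² + 42r_C2 − 715 = 0  ⇒  r_C2 = 13 (r>0 drops 1)
2. [ext C2·C3]  r_C2² + 9r_C2 − 286 = 0  ⇒  r_C2 = 13 (r>0 drops 1)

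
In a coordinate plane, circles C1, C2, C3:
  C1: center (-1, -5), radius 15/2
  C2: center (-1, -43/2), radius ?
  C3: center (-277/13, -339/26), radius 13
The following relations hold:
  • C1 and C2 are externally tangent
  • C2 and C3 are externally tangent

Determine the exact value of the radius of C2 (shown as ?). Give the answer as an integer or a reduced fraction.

9

1. [ext C1·C2]  r_C2² + 15r_C2 − 216 = 0  ⇒  r_C2 = 9 (r>0 drops 1)
2. [ext C2·C3]  r_C2² + 26r_C2 − 315 = 0  ⇒  r_C2 = 9 (r>0 drops 1)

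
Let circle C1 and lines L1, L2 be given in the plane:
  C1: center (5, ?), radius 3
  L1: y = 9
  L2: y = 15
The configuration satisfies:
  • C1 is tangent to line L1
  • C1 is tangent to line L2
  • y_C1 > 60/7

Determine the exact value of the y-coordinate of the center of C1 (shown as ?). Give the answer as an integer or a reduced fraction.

12

1. [C1‖L1]  y_C1² − 18y_C1 + 72 = 0  ⇒  y_C1 = 6 or 12
2. [C1‖L2]  y_C1² − 30y_C1 + 216 = 0  ⇒  y_C1 = 12 or 18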